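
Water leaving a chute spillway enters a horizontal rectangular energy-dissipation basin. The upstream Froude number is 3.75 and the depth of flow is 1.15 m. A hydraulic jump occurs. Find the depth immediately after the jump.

y₂ = 5.55 m

Fr₁ = 3.75 (given).
From the momentum equation for a rectangular channel, y₂/y₁ = ½[√(1 + 8Fr₁²) − 1] = ½[√113.5 − 1] = 4.83.
y₂ = 4.83 × 1.15 = 5.55 m.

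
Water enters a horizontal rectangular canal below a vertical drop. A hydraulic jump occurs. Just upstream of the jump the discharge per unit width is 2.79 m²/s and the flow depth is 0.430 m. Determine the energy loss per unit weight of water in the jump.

V₁ = q/y₁ = 2.79/0.430 = 6.49 m/s. Fr₁ = V₁/√(g·y₁) = 6.49/√(9.81×0.430) = 3.16.
By Bélanger, y₂/y₁ = ½[√(1 + 8Fr₁²) − 1] = ½[√80.84 − 1] = 4.00.
y₂ = 4.00 × 0.430 = 1.72 m.
V₂ = q/y₂ = 2.79/1.72 = 1.62 m/s. E₁ = y₁ + V₁²/2g = 2.58 m; E₂ = y₂ + V₂²/2g = 1.85 m. ΔE = E₁ − E₂ = 0.723 m.

ΔE = 0.723 m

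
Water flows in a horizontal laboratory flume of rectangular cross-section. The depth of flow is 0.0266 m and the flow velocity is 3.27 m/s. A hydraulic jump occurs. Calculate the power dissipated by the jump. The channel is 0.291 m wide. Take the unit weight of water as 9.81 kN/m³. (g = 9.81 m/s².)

Fr₁ = V₁/√(g·y₁) = 3.27/√(9.81×0.0266) = 6.40.
Conjugate-depth relation: y₂/y₁ = ½[√(1 + 8Fr₁²) − 1] = ½[√328.8 − 1] = 8.57.
y₂ = 8.57 × 0.0266 = 0.228 m.
q = V₁·y₁ = 3.27 × 0.0266 = 0.0870 m²/s. V₂ = q/y₂ = 0.0870/0.228 = 0.382 m/s. E₁ = y₁ + V₁²/2g = 0.572 m; E₂ = y₂ + V₂²/2g = 0.235 m. ΔE = E₁ − E₂ = 0.336 m.
Q = q·b = 0.0870 × 0.291 = 0.0253 m³/s. P = γ·Q·ΔE = 9.81 × 0.0253 × 0.336 = 0.0835 kW.

P = 0.0835 kW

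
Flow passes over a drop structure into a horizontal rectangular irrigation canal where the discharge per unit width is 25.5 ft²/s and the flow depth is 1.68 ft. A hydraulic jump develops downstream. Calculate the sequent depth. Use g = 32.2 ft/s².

y₂ = 4.13 ft

V₁ = q/y₁ = 25.5/1.68 = 15.2 ft/s. Fr₁ = V₁/√(g·y₁) = 15.2/√(32.2×1.68) = 2.06.
Sequent-depth ratio: y₂/y₁ = ½[√(1 + 8Fr₁²) − 1] = ½[√35.07 − 1] = 2.46.
y₂ = 2.46 × 1.68 = 4.13 ft.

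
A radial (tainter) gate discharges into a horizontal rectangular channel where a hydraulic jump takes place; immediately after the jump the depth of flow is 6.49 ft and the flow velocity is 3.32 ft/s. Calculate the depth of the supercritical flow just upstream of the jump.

y₁ = 0.625 ft

Fr₂ = V₂/√(g·y₂) = 3.32/√(32.2×6.49) = 0.230.
From the momentum equation (using Fr₂), y₁/y₂ = ½[√(1 + 8Fr₂²) − 1] = ½[√1.422 − 1] = 0.0962.
y₁ = 0.0962 × 6.49 = 0.625 ft.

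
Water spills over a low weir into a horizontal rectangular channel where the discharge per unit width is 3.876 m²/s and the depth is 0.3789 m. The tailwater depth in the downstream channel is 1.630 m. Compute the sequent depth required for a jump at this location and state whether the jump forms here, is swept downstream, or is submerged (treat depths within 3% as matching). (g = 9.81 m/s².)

V₁ = q/y₁ = 3.876/0.3789 = 10.23 m/s. Fr₁ = V₁/√(g·y₁) = 10.23/√(9.81×0.3789) = 5.306.
By Bélanger, y₂/y₁ = ½[√(1 + 8Fr₁²) − 1] = ½[√226.22 − 1] = 7.020.
y₂ = 7.020 × 0.3789 = 2.660 m.
Tailwater y_tw = 1.630 m: y_tw < y₂, so the jump is swept downstream.

y₂ = 2.660 m; the jump is swept downstream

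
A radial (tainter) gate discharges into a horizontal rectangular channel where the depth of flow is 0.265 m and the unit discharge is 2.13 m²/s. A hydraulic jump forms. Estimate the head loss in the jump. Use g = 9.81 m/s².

ΔE = 1.74 m

V₁ = q/y₁ = 2.13/0.265 = 8.04 m/s. Fr₁ = V₁/√(g·y₁) = 8.04/√(9.81×0.265) = 4.99.
Sequent-depth ratio: y₂/y₁ = ½[√(1 + 8Fr₁²) − 1] = ½[√199.8 − 1] = 6.57.
y₂ = 6.57 × 0.265 = 1.74 m.
V₂ = q/y₂ = 2.13/1.74 = 1.22 m/s. E₁ = y₁ + V₁²/2g = 3.56 m; E₂ = y₂ + V₂²/2g = 1.82 m. ΔE = E₁ − E₂ = 1.74 m.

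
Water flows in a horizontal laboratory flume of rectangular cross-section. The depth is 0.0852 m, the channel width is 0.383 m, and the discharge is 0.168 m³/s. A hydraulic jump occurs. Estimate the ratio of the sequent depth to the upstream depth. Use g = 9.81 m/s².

y₂/y₁ = 7.48

q = Q/b = 0.168/0.383 = 0.439 m²/s; V₁ = q/y₁ = 5.15 m/s. Fr₁ = V₁/√(g·y₁) = 5.63.
By Bélanger, y₂/y₁ = ½[√(1 + 8Fr₁²) − 1] = ½[√254.7 − 1] = 7.48.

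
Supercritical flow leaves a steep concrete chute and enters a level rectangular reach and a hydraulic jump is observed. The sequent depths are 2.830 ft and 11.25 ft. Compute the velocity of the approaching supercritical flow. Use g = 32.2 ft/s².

For a rectangular channel the momentum equation gives q² = ½·g·y₁·y₂·(y₁ + y₂) = ½×32.2×2.830×11.25×14.08 = 7217.
q = √7217 = 84.95 ft²/s.
V₁ = q/y₁ = 84.95/2.830 = 30.02 ft/s.

V₁ = 30.02 ft/s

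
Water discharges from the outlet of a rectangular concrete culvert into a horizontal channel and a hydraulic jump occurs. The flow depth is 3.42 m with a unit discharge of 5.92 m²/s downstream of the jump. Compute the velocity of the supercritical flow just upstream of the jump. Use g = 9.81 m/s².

V₁ = 11.2 m/s

V₂ = q/y₂ = 5.92/3.42 = 1.73 m/s; Fr₂ = V₂/√(g·y₂) = 0.299.
Since the conjugate-depth ratio holds either way, y₁/y₂ = ½[√(1 + 8Fr₂²) − 1] = ½[√1.714 − 1] = 0.155.
y₁ = 0.155 × 3.42 = 0.529 m.
V₁ = q/y₁ = 5.92/0.529 = 11.2 m/s.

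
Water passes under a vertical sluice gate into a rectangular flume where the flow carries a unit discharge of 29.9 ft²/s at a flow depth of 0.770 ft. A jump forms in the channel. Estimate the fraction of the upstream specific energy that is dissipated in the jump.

ΔE/E₁ = 0.656 (65.6%)

V₁ = q/y₁ = 29.9/0.770 = 38.8 ft/s. Fr₁ = V₁/√(g·y₁) = 38.8/√(32.2×0.770) = 7.80.
Conjugate-depth relation: y₂/y₁ = ½[√(1 + 8Fr₁²) − 1] = ½[√487.5 − 1] = 10.5.
y₂ = 10.5 × 0.770 = 8.12 ft.
E₁ = y₁ + V₁²/2g = 24.2 ft. ΔE = (y₂ − y₁)³/(4y₁y₂) = 15.9 ft. ΔE/E₁ = 15.9/24.2 = 0.656.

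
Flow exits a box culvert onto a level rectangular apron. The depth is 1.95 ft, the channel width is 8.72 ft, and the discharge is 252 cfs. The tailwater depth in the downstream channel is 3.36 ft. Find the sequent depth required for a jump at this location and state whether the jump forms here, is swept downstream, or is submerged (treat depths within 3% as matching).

q = Q/b = 252/8.72 = 28.9 ft²/s; V₁ = q/y₁ = 14.8 ft/s. Fr₁ = V₁/√(g·y₁) = 1.87.
Conjugate-depth relation: y₂/y₁ = ½[√(1 + 8Fr₁²) − 1] = ½[√28.98 − 1] = 2.19.
y₂ = 2.19 × 1.95 = 4.27 ft.
Tailwater y_tw = 3.36 ft: y_tw < y₂, so the jump is swept downstream.

y₂ = 4.27 ft; the jump is swept downstream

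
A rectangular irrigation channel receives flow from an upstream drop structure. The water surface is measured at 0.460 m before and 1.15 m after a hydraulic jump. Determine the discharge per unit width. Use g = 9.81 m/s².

q = 2.04 m²/s

For a rectangular channel the momentum equation gives q² = ½·g·y₁·y₂·(y₁ + y₂) = ½×9.81×0.460×1.15×1.61 = 4.18.
q = √4.18 = 2.04 m²/s.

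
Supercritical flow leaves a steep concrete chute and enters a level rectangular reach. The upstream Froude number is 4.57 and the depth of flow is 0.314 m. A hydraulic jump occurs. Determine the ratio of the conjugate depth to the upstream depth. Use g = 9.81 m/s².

Fr₁ = 4.57 (given).
Sequent-depth ratio: y₂/y₁ = ½[√(1 + 8Fr₁²) − 1] = ½[√168.1 − 1] = 5.98.

y₂/y₁ = 5.98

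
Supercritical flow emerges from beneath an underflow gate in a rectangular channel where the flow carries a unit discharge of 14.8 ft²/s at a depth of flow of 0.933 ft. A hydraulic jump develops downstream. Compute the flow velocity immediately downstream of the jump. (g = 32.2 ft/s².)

V₁ = q/y₁ = 14.8/0.933 = 15.9 ft/s. Fr₁ = V₁/√(g·y₁) = 15.9/√(32.2×0.933) = 2.89.
Sequent-depth ratio: y₂/y₁ = ½[√(1 + 8Fr₁²) − 1] = ½[√68.01 − 1] = 3.62.
y₂ = 3.62 × 0.933 = 3.38 ft.
V₂ = q/y₂ = 14.8/3.38 = 4.38 ft/s.

V₂ = 4.38 ft/s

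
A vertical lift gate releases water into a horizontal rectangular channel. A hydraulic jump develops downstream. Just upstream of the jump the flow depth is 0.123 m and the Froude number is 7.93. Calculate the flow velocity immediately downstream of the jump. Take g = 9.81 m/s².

Fr₁ = 7.93 (given).
Conjugate-depth relation: y₂/y₁ = ½[√(1 + 8Fr₁²) − 1] = ½[√504.1 − 1] = 10.7.
y₂ = 10.7 × 0.123 = 1.32 m.
V₁ = Fr₁·√(g·y₁) = 7.93×√(9.81×0.123) = 8.71 m/s; q = V₁·y₁ = 1.07 m²/s.
V₂ = q/y₂ = 1.07/1.32 = 0.812 m/s.

V₂ = 0.812 m/s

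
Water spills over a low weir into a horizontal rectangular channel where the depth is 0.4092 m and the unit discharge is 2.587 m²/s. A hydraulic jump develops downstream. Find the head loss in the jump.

ΔE = 0.6855 m

V₁ = q/y₁ = 2.587/0.4092 = 6.322 m/s. Fr₁ = V₁/√(g·y₁) = 6.322/√(9.81×0.4092) = 3.155.
Sequent-depth ratio: y₂/y₁ = ½[√(1 + 8Fr₁²) − 1] = ½[√80.654 − 1] = 3.990.
y₂ = 3.990 × 0.4092 = 1.633 m.
V₂ = q/y₂ = 2.587/1.633 = 1.584 m/s. E₁ = y₁ + V₁²/2g = 2.446 m; E₂ = y₂ + V₂²/2g = 1.761 m. ΔE = E₁ − E₂ = 0.6855 m.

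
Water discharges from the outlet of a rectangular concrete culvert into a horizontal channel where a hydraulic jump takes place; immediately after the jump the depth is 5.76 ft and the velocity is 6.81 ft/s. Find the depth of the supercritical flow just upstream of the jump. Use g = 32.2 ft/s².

y₁ = 2.11 ft

Fr₂ = V₂/√(g·y₂) = 6.81/√(32.2×5.76) = 0.500.
Since the conjugate-depth ratio holds either way, y₁/y₂ = ½[√(1 + 8Fr₂²) − 1] = ½[√3.000 − 1] = 0.366.
y₁ = 0.366 × 5.76 = 2.11 ft.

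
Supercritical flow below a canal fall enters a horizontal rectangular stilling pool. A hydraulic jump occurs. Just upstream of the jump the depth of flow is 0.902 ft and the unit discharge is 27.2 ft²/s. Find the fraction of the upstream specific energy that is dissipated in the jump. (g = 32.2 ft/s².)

ΔE/E₁ = 0.537 (53.7%)

V₁ = q/y₁ = 27.2/0.902 = 30.2 ft/s. Fr₁ = V₁/√(g·y₁) = 30.2/√(32.2×0.902) = 5.60.
From the momentum equation for a rectangular channel, y₂/y₁ = ½[√(1 + 8Fr₁²) − 1] = ½[√251.5 − 1] = 7.43.
y₂ = 7.43 × 0.902 = 6.70 ft.
E₁ = y₁ + V₁²/2g = 15.0 ft. ΔE = (y₂ − y₁)³/(4y₁y₂) = 8.07 ft. ΔE/E₁ = 8.07/15.0 = 0.537.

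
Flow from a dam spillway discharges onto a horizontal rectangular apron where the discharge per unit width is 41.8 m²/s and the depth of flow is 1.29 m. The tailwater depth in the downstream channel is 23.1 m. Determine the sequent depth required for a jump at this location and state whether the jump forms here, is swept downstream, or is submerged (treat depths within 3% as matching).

y₂ = 16.0 m; the jump is submerged

V₁ = q/y₁ = 41.8/1.29 = 32.4 m/s. Fr₁ = V₁/√(g·y₁) = 32.4/√(9.81×1.29) = 9.11.
By Bélanger, y₂/y₁ = ½[√(1 + 8Fr₁²) − 1] = ½[√664.7 − 1] = 12.4.
y₂ = 12.4 × 1.29 = 16.0 m.
Tailwater y_tw = 23.1 m: y_tw > y₂, so the jump is submerged.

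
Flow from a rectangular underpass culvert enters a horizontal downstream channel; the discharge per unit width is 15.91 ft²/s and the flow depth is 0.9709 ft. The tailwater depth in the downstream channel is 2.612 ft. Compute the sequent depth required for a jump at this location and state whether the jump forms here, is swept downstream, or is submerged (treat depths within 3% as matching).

V₁ = q/y₁ = 15.91/0.9709 = 16.39 ft/s. Fr₁ = V₁/√(g·y₁) = 16.39/√(32.2×0.9709) = 2.931.
Conjugate-depth relation: y₂/y₁ = ½[√(1 + 8Fr₁²) − 1] = ½[√69.715 − 1] = 3.675.
y₂ = 3.675 × 0.9709 = 3.568 ft.
Tailwater y_tw = 2.612 ft: y_tw < y₂, so the jump is swept downstream.

y₂ = 3.568 ft; the jump is swept downstream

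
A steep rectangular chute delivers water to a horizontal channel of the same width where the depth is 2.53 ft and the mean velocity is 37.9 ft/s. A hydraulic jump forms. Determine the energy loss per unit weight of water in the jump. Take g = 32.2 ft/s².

Fr₁ = V₁/√(g·y₁) = 37.9/√(32.2×2.53) = 4.20.
Bélanger equation: y₂/y₁ = ½[√(1 + 8Fr₁²) − 1] = ½[√142.1 − 1] = 5.46.
y₂ = 5.46 × 2.53 = 13.8 ft.
Head loss: ΔE = (y₂ − y₁)³/(4y₁y₂) = (13.8 − 2.53)³/(4×2.53×13.8) = 1436/140 = 10.3 ft.

ΔE = 10.3 ft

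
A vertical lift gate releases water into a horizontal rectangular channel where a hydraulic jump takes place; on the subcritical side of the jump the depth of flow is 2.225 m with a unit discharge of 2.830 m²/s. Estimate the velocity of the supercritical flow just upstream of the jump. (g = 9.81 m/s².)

V₂ = q/y₂ = 2.830/2.225 = 1.272 m/s; Fr₂ = V₂/√(g·y₂) = 0.2722.
Since the conjugate-depth ratio holds either way, y₁/y₂ = ½[√(1 + 8Fr₂²) − 1] = ½[√1.5929 − 1] = 0.1311.
y₁ = 0.1311 × 2.225 = 0.2916 m.
V₁ = q/y₁ = 2.830/0.2916 = 9.705 m/s.

V₁ = 9.705 m/s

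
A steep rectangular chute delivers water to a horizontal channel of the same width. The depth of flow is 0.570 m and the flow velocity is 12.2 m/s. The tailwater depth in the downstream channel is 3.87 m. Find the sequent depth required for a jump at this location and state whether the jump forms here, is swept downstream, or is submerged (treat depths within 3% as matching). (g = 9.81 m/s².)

Fr₁ = V₁/√(g·y₁) = 12.2/√(9.81×0.570) = 5.16.
Conjugate-depth relation: y₂/y₁ = ½[√(1 + 8Fr₁²) − 1] = ½[√213.9 − 1] = 6.81.
y₂ = 6.81 × 0.570 = 3.88 m.
Tailwater y_tw = 3.87 m: y_tw ≈ y₂, so the jump forms here.

y₂ = 3.88 m; the jump forms here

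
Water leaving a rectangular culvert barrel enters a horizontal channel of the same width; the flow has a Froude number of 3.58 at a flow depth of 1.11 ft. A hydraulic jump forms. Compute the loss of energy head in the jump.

ΔE = 2.79 ft

Fr₁ = 3.58 (given).
Bélanger equation: y₂/y₁ = ½[√(1 + 8Fr₁²) − 1] = ½[√103.5 − 1] = 4.59.
y₂ = 4.59 × 1.11 = 5.09 ft.
Head loss: ΔE = (y₂ − y₁)³/(4y₁y₂) = (5.09 − 1.11)³/(4×1.11×5.09) = 63.1/22.6 = 2.79 ft.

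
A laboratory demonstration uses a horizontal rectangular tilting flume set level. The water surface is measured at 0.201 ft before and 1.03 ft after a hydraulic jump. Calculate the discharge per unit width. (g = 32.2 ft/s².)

q = 2.03 ft²/s

For a rectangular channel the momentum equation gives q² = ½·g·y₁·y₂·(y₁ + y₂) = ½×32.2×0.201×1.03×1.23 = 4.10.
q = √4.10 = 2.03 ft²/s.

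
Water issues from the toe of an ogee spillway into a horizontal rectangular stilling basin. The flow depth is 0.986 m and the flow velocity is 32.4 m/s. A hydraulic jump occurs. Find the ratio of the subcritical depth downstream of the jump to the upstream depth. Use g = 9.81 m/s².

Fr₁ = V₁/√(g·y₁) = 32.4/√(9.81×0.986) = 10.4.
Conjugate-depth relation: y₂/y₁ = ½[√(1 + 8Fr₁²) − 1] = ½[√869.2 − 1] = 14.2.

y₂/y₁ = 14.2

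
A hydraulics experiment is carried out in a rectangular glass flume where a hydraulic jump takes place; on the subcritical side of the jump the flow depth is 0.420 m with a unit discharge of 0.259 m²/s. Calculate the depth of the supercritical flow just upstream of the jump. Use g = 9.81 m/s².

y₁ = 0.0669 m

V₂ = q/y₂ = 0.259/0.420 = 0.617 m/s; Fr₂ = V₂/√(g·y₂) = 0.304.
Applying the sequent-depth relation in reverse, y₁/y₂ = ½[√(1 + 8Fr₂²) − 1] = ½[√1.738 − 1] = 0.159.
y₁ = 0.159 × 0.420 = 0.0669 m.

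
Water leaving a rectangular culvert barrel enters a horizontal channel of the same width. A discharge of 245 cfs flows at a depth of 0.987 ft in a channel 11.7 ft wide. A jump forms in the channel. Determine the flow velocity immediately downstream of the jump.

q = Q/b = 245/11.7 = 20.9 ft²/s; V₁ = q/y₁ = 21.2 ft/s. Fr₁ = V₁/√(g·y₁) = 3.76.
Sequent-depth ratio: y₂/y₁ = ½[√(1 + 8Fr₁²) − 1] = ½[√114.3 − 1] = 4.85.
y₂ = 4.85 × 0.987 = 4.78 ft.
V₂ = q/y₂ = 20.9/4.78 = 4.38 ft/s.

V₂ = 4.38 ft/s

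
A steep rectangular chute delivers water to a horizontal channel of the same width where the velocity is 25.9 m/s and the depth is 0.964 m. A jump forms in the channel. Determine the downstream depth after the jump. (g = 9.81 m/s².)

y₂ = 11.0 m

Fr₁ = V₁/√(g·y₁) = 25.9/√(9.81×0.964) = 8.42.
Sequent-depth ratio: y₂/y₁ = ½[√(1 + 8Fr₁²) − 1] = ½[√568.5 − 1] = 11.4.
y₂ = 11.4 × 0.964 = 11.0 m.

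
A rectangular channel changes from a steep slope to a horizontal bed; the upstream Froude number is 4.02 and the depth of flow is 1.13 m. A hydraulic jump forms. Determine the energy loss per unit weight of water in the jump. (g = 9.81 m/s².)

ΔE = 4.04 m

Fr₁ = 4.02 (given).
By Bélanger, y₂/y₁ = ½[√(1 + 8Fr₁²) − 1] = ½[√130.3 − 1] = 5.21.
y₂ = 5.21 × 1.13 = 5.88 m.
Head loss: ΔE = (y₂ − y₁)³/(4y₁y₂) = (5.88 − 1.13)³/(4×1.13×5.88) = 107/26.6 = 4.04 m.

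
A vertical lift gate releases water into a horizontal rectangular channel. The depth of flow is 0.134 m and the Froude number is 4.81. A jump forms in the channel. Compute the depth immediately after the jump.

Fr₁ = 4.81 (given).
By Bélanger, y₂/y₁ = ½[√(1 + 8Fr₁²) − 1] = ½[√186.1 − 1] = 6.32.
y₂ = 6.32 × 0.134 = 0.847 m.

y₂ = 0.847 m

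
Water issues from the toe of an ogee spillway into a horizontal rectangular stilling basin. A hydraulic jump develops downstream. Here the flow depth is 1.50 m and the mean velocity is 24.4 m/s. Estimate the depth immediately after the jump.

y₂ = 12.8 m

Fr₁ = V₁/√(g·y₁) = 24.4/√(9.81×1.50) = 6.36.
Bélanger equation: y₂/y₁ = ½[√(1 + 8Fr₁²) − 1] = ½[√324.7 − 1] = 8.51.
y₂ = 8.51 × 1.50 = 12.8 m.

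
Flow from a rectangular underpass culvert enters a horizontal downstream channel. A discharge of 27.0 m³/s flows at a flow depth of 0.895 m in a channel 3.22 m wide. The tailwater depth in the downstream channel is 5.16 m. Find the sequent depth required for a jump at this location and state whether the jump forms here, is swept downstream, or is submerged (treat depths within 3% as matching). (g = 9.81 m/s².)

q = Q/b = 27.0/3.22 = 8.39 m²/s; V₁ = q/y₁ = 9.37 m/s. Fr₁ = V₁/√(g·y₁) = 3.16.
Conjugate-depth relation: y₂/y₁ = ½[√(1 + 8Fr₁²) − 1] = ½[√80.98 − 1] = 4.00.
y₂ = 4.00 × 0.895 = 3.58 m.
Tailwater y_tw = 5.16 m: y_tw > y₂, so the jump is submerged.

y₂ = 3.58 m; the jump is submerged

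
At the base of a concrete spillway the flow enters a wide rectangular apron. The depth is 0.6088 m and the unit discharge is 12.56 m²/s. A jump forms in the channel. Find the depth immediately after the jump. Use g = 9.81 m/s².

y₂ = 6.970 m

V₁ = q/y₁ = 12.56/0.6088 = 20.63 m/s. Fr₁ = V₁/√(g·y₁) = 20.63/√(9.81×0.6088) = 8.442.
Bélanger equation: y₂/y₁ = ½[√(1 + 8Fr₁²) − 1] = ½[√571.13 − 1] = 11.45.
y₂ = 11.45 × 0.6088 = 6.970 m.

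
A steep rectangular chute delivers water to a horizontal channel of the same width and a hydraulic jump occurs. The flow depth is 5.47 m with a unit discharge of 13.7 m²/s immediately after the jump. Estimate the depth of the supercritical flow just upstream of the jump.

y₁ = 1.07 m

V₂ = q/y₂ = 13.7/5.47 = 2.50 m/s; Fr₂ = V₂/√(g·y₂) = 0.342.
Applying the sequent-depth relation in reverse, y₁/y₂ = ½[√(1 + 8Fr₂²) − 1] = ½[√1.935 − 1] = 0.196.
y₁ = 0.196 × 5.47 = 1.07 m.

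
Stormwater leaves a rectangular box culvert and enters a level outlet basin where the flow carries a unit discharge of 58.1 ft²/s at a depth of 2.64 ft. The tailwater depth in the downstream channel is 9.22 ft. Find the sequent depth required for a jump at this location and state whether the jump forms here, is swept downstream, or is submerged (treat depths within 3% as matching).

y₂ = 7.69 ft; the jump is submerged

V₁ = q/y₁ = 58.1/2.64 = 22.0 ft/s. Fr₁ = V₁/√(g·y₁) = 22.0/√(32.2×2.64) = 2.39.
Bélanger equation: y₂/y₁ = ½[√(1 + 8Fr₁²) − 1] = ½[√46.58 − 1] = 2.91.
y₂ = 2.91 × 2.64 = 7.69 ft.
Tailwater y_tw = 9.22 ft: y_tw > y₂, so the jump is submerged.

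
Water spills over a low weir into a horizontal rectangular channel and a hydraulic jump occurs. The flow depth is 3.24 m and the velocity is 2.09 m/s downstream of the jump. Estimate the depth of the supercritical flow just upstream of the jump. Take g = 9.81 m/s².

Fr₂ = V₂/√(g·y₂) = 2.09/√(9.81×3.24) = 0.371.
Since the conjugate-depth ratio holds either way, y₁/y₂ = ½[√(1 + 8Fr₂²) − 1] = ½[√2.099 − 1] = 0.224.
y₁ = 0.224 × 3.24 = 0.727 m.

y₁ = 0.727 m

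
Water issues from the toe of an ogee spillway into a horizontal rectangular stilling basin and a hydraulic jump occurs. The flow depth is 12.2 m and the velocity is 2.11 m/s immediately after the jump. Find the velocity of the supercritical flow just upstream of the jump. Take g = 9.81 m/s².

Fr₂ = V₂/√(g·y₂) = 2.11/√(9.81×12.2) = 0.193.
Applying the sequent-depth relation in reverse, y₁/y₂ = ½[√(1 + 8Fr₂²) − 1] = ½[√1.298 − 1] = 0.0696.
y₁ = 0.0696 × 12.2 = 0.849 m.
V₁ = q/y₁ = 25.7/0.849 = 30.3 m/s.

V₁ = 30.3 m/s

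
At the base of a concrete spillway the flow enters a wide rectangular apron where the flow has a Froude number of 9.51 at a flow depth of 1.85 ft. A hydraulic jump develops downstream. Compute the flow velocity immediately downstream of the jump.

V₂ = 5.66 ft/s

Fr₁ = 9.51 (given).
Bélanger equation: y₂/y₁ = ½[√(1 + 8Fr₁²) − 1] = ½[√724.5 − 1] = 13.0.
y₂ = 13.0 × 1.85 = 24.0 ft.
V₁ = Fr₁·√(g·y₁) = 9.51×√(32.2×1.85) = 73.4 ft/s; q = V₁·y₁ = 136 ft²/s.
V₂ = q/y₂ = 136/24.0 = 5.66 ft/s.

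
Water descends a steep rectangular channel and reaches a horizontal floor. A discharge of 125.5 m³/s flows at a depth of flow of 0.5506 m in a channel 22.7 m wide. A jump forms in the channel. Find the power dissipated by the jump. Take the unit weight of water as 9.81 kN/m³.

q = Q/b = 125.5/22.7 = 5.529 m²/s; V₁ = q/y₁ = 10.04 m/s. Fr₁ = V₁/√(g·y₁) = 4.320.
Conjugate-depth relation: y₂/y₁ = ½[√(1 + 8Fr₁²) − 1] = ½[√150.33 − 1] = 5.630.
y₂ = 5.630 × 0.5506 = 3.100 m.
Head loss: ΔE = (y₂ − y₁)³/(4y₁y₂) = (3.100 − 0.5506)³/(4×0.5506×3.100) = 16.57/6.828 = 2.427 m.
P = γ·Q·ΔE = 9.81 × 125.5 × 2.427 = 2988 kW.

P = 2988 kW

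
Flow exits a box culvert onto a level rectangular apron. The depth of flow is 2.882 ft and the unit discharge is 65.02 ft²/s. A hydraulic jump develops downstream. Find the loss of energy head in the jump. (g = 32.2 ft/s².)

V₁ = q/y₁ = 65.02/2.882 = 22.56 ft/s. Fr₁ = V₁/√(g·y₁) = 22.56/√(32.2×2.882) = 2.342.
Sequent-depth ratio: y₂/y₁ = ½[√(1 + 8Fr₁²) − 1] = ½[√44.878 − 1] = 2.850.
y₂ = 2.850 × 2.882 = 8.212 ft.
Head loss: ΔE = (y₂ − y₁)³/(4y₁y₂) = (8.212 − 2.882)³/(4×2.882×8.212) = 151.5/94.67 = 1.600 ft.

ΔE = 1.600 ft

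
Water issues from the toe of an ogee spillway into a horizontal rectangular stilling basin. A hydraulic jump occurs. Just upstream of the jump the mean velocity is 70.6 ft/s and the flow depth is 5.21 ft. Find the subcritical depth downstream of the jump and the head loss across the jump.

y₂ = 37.6 ft; ΔE = 43.5 ft

Fr₁ = V₁/√(g·y₁) = 70.6/√(32.2×5.21) = 5.45.
Sequent-depth ratio: y₂/y₁ = ½[√(1 + 8Fr₁²) − 1] = ½[√238.7 − 1] = 7.22.
y₂ = 7.22 × 5.21 = 37.6 ft.
q = V₁·y₁ = 70.6 × 5.21 = 368 ft²/s. V₂ = q/y₂ = 368/37.6 = 9.77 ft/s. E₁ = y₁ + V₁²/2g = 82.6 ft; E₂ = y₂ + V₂²/2g = 39.1 ft. ΔE = E₁ − E₂ = 43.5 ft.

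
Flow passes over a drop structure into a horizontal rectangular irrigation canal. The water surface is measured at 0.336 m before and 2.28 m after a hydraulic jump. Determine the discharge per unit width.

q = 3.14 m²/s

For a rectangular channel the momentum equation gives q² = ½·g·y₁·y₂·(y₁ + y₂) = ½×9.81×0.336×2.28×2.62 = 9.83.
q = √9.83 = 3.14 m²/s.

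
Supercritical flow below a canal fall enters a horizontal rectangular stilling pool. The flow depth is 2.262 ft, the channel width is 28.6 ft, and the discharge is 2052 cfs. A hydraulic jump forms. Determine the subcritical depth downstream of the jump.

q = Q/b = 2052/28.6 = 71.75 ft²/s; V₁ = q/y₁ = 31.72 ft/s. Fr₁ = V₁/√(g·y₁) = 3.717.
Bélanger equation: y₂/y₁ = ½[√(1 + 8Fr₁²) − 1] = ½[√111.50 − 1] = 4.780.
y₂ = 4.780 × 2.262 = 10.81 ft.

y₂ = 10.81 ft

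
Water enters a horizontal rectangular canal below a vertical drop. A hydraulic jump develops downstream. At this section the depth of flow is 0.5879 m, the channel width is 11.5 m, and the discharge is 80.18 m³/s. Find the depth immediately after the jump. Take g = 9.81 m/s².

q = Q/b = 80.18/11.5 = 6.972 m²/s; V₁ = q/y₁ = 11.86 m/s. Fr₁ = V₁/√(g·y₁) = 4.938.
From the momentum equation for a rectangular channel, y₂/y₁ = ½[√(1 + 8Fr₁²) − 1] = ½[√196.10 − 1] = 6.502.
y₂ = 6.502 × 0.5879 = 3.822 m.

y₂ = 3.822 m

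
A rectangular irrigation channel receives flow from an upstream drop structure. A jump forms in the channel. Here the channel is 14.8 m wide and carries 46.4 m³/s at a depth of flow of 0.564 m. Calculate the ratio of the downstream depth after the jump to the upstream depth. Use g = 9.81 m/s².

y₂/y₁ = 2.88

q = Q/b = 46.4/14.8 = 3.14 m²/s; V₁ = q/y₁ = 5.56 m/s. Fr₁ = V₁/√(g·y₁) = 2.36.
Conjugate-depth relation: y₂/y₁ = ½[√(1 + 8Fr₁²) − 1] = ½[√45.68 − 1] = 2.88.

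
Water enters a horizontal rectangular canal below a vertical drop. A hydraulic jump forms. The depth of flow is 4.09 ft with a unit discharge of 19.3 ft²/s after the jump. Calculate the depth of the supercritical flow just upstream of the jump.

V₂ = q/y₂ = 19.3/4.09 = 4.72 ft/s; Fr₂ = V₂/√(g·y₂) = 0.411.
From the momentum equation (using Fr₂), y₁/y₂ = ½[√(1 + 8Fr₂²) − 1] = ½[√2.353 − 1] = 0.267.
y₁ = 0.267 × 4.09 = 1.09 ft.

y₁ = 1.09 ft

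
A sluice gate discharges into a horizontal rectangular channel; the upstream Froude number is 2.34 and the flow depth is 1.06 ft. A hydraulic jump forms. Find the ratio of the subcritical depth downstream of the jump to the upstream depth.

Fr₁ = 2.34 (given).
Sequent-depth ratio: y₂/y₁ = ½[√(1 + 8Fr₁²) − 1] = ½[√44.80 − 1] = 2.85.

y₂/y₁ = 2.85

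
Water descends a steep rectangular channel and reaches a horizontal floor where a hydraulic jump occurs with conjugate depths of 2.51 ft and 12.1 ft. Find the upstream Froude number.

Fr₁ = 3.75

For a rectangular channel the momentum equation gives q² = ½·g·y₁·y₂·(y₁ + y₂) = ½×32.2×2.51×12.1×14.6 = 7144.
q = √7144 = 84.5 ft²/s.
V₁ = q/y₁ = 33.7 ft/s; Fr₁ = V₁/√(g·y₁) = 3.75.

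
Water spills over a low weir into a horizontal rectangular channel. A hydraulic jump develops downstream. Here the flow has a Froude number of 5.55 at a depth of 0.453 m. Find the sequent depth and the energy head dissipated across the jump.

Fr₁ = 5.55 (given).
Sequent-depth ratio: y₂/y₁ = ½[√(1 + 8Fr₁²) − 1] = ½[√247.4 − 1] = 7.36.
y₂ = 7.36 × 0.453 = 3.34 m.
Head loss: ΔE = (y₂ − y₁)³/(4y₁y₂) = (3.34 − 0.453)³/(4×0.453×3.34) = 24.0/6.05 = 3.96 m.

y₂ = 3.34 m; ΔE = 3.96 m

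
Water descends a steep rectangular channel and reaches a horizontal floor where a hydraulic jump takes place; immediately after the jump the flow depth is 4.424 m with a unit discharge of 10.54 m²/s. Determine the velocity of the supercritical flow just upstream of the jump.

V₂ = q/y₂ = 10.54/4.424 = 2.382 m/s; Fr₂ = V₂/√(g·y₂) = 0.3616.
Since the conjugate-depth ratio holds either way, y₁/y₂ = ½[√(1 + 8Fr₂²) − 1] = ½[√2.0463 − 1] = 0.2152.
y₁ = 0.2152 × 4.424 = 0.9522 m.
V₁ = q/y₁ = 10.54/0.9522 = 11.07 m/s.

V₁ = 11.07 m/s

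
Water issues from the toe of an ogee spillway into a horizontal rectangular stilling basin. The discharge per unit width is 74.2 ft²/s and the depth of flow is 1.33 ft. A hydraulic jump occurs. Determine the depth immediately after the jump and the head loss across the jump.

y₂ = 15.4 ft; ΔE = 33.9 ft

V₁ = q/y₁ = 74.2/1.33 = 55.8 ft/s. Fr₁ = V₁/√(g·y₁) = 55.8/√(32.2×1.33) = 8.53.
Bélanger equation: y₂/y₁ = ½[√(1 + 8Fr₁²) − 1] = ½[√582.4 − 1] = 11.6.
y₂ = 11.6 × 1.33 = 15.4 ft.
V₂ = q/y₂ = 74.2/15.4 = 4.82 ft/s. E₁ = y₁ + V₁²/2g = 49.7 ft; E₂ = y₂ + V₂²/2g = 15.7 ft. ΔE = E₁ − E₂ = 33.9 ft.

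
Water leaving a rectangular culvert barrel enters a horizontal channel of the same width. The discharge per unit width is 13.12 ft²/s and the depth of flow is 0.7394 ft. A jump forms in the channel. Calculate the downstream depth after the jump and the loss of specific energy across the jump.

V₁ = q/y₁ = 13.12/0.7394 = 17.74 ft/s. Fr₁ = V₁/√(g·y₁) = 17.74/√(32.2×0.7394) = 3.637.
From the momentum equation for a rectangular channel, y₂/y₁ = ½[√(1 + 8Fr₁²) − 1] = ½[√106.79 − 1] = 4.667.
y₂ = 4.667 × 0.7394 = 3.451 ft.
V₂ = q/y₂ = 13.12/3.451 = 3.802 ft/s. E₁ = y₁ + V₁²/2g = 5.628 ft; E₂ = y₂ + V₂²/2g = 3.675 ft. ΔE = E₁ − E₂ = 1.953 ft.

y₂ = 3.451 ft; ΔE = 1.953 ft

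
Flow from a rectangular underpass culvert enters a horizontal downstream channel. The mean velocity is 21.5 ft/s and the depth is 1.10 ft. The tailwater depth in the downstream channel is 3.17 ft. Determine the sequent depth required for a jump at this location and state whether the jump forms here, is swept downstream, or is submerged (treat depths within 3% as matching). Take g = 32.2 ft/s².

Fr₁ = V₁/√(g·y₁) = 21.5/√(32.2×1.10) = 3.61.
From the momentum equation for a rectangular channel, y₂/y₁ = ½[√(1 + 8Fr₁²) − 1] = ½[√105.4 − 1] = 4.63.
y₂ = 4.63 × 1.10 = 5.10 ft.
Tailwater y_tw = 3.17 ft: y_tw < y₂, so the jump is swept downstream.

y₂ = 5.10 ft; the jump is swept downstream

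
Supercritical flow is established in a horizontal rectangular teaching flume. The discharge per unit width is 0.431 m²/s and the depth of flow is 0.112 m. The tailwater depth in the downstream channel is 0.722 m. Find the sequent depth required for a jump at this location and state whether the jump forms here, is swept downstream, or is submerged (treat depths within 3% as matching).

y₂ = 0.528 m; the jump is submerged

V₁ = q/y₁ = 0.431/0.112 = 3.85 m/s. Fr₁ = V₁/√(g·y₁) = 3.85/√(9.81×0.112) = 3.67.
From the momentum equation for a rectangular channel, y₂/y₁ = ½[√(1 + 8Fr₁²) − 1] = ½[√108.8 − 1] = 4.72.
y₂ = 4.72 × 0.112 = 0.528 m.
Tailwater y_tw = 0.722 m: y_tw > y₂, so the jump is submerged.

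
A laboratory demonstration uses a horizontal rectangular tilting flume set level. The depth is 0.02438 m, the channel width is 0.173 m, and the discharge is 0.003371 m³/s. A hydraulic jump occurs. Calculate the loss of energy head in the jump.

ΔE = 0.002113 m

q = Q/b = 0.003371/0.173 = 0.01949 m²/s; V₁ = q/y₁ = 0.7992 m/s. Fr₁ = V₁/√(g·y₁) = 1.634.
Bélanger equation: y₂/y₁ = ½[√(1 + 8Fr₁²) − 1] = ½[√22.367 − 1] = 1.865.
y₂ = 1.865 × 0.02438 = 0.04546 m.
V₂ = q/y₂ = 0.01949/0.04546 = 0.4286 m/s. E₁ = y₁ + V₁²/2g = 0.05694 m; E₂ = y₂ + V₂²/2g = 0.05482 m. ΔE = E₁ − E₂ = 0.002113 m.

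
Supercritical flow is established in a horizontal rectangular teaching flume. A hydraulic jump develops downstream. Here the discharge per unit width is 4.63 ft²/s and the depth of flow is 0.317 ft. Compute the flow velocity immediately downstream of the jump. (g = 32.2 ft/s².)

V₂ = 2.44 ft/s

V₁ = q/y₁ = 4.63/0.317 = 14.6 ft/s. Fr₁ = V₁/√(g·y₁) = 14.6/√(32.2×0.317) = 4.57.
By Bélanger, y₂/y₁ = ½[√(1 + 8Fr₁²) − 1] = ½[√168.2 − 1] = 5.98.
y₂ = 5.98 × 0.317 = 1.90 ft.
V₂ = q/y₂ = 4.63/1.90 = 2.44 ft/s.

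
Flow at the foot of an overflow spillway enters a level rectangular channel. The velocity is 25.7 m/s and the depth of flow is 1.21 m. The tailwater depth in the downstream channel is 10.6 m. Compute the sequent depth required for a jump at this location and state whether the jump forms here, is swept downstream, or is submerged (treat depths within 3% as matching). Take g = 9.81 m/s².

Fr₁ = V₁/√(g·y₁) = 25.7/√(9.81×1.21) = 7.46.
Conjugate-depth relation: y₂/y₁ = ½[√(1 + 8Fr₁²) − 1] = ½[√446.1 − 1] = 10.1.
y₂ = 10.1 × 1.21 = 12.2 m.
Tailwater y_tw = 10.6 m: y_tw < y₂, so the jump is swept downstream.

y₂ = 12.2 m; the jump is swept downstream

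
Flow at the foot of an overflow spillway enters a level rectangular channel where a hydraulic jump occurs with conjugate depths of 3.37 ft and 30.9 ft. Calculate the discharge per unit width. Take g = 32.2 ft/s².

For a rectangular channel the momentum equation gives q² = ½·g·y₁·y₂·(y₁ + y₂) = ½×32.2×3.37×30.9×34.3 = 57455.
q = √57455 = 240 ft²/s.

q = 240 ft²/s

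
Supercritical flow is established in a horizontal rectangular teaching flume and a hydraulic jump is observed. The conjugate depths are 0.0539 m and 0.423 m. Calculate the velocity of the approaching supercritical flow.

V₁ = 4.28 m/s

For a rectangular channel the momentum equation gives q² = ½·g·y₁·y₂·(y₁ + y₂) = ½×9.81×0.0539×0.423×0.477 = 0.0533.
q = √0.0533 = 0.231 m²/s.
V₁ = q/y₁ = 0.231/0.0539 = 4.28 m/s.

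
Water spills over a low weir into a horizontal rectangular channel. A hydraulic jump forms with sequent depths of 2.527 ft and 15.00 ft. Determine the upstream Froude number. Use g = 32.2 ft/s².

For a rectangular channel the momentum equation gives q² = ½·g·y₁·y₂·(y₁ + y₂) = ½×32.2×2.527×15.00×17.53 = 10696.
q = √10696 = 103.4 ft²/s.
V₁ = q/y₁ = 40.93 ft/s; Fr₁ = V₁/√(g·y₁) = 4.537.

Fr₁ = 4.537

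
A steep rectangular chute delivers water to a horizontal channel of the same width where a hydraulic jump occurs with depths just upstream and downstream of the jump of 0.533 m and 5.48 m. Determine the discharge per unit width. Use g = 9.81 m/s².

For a rectangular channel the momentum equation gives q² = ½·g·y₁·y₂·(y₁ + y₂) = ½×9.81×0.533×5.48×6.01 = 86.1.
q = √86.1 = 9.28 m²/s.

q = 9.28 m²/s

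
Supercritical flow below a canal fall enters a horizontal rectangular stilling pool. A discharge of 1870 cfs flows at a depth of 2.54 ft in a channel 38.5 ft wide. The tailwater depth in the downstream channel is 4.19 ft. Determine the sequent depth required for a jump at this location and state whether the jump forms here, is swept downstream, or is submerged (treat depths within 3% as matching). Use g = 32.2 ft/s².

q = Q/b = 1870/38.5 = 48.6 ft²/s; V₁ = q/y₁ = 19.1 ft/s. Fr₁ = V₁/√(g·y₁) = 2.11.
Conjugate-depth relation: y₂/y₁ = ½[√(1 + 8Fr₁²) − 1] = ½[√36.77 − 1] = 2.53.
y₂ = 2.53 × 2.54 = 6.43 ft.
Tailwater y_tw = 4.19 ft: y_tw < y₂, so the jump is swept downstream.

y₂ = 6.43 ft; the jump is swept downstream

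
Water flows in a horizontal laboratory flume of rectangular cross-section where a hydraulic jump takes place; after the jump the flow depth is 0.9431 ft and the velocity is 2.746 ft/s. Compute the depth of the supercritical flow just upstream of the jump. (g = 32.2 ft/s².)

y₁ = 0.3434 ft

Fr₂ = V₂/√(g·y₂) = 2.746/√(32.2×0.9431) = 0.4983.
From the momentum equation (using Fr₂), y₁/y₂ = ½[√(1 + 8Fr₂²) − 1] = ½[√2.9864 − 1] = 0.3641.
y₁ = 0.3641 × 0.9431 = 0.3434 ft.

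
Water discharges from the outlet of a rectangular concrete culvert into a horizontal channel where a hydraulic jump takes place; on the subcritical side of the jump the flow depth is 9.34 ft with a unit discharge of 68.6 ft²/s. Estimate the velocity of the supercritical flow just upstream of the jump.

V₂ = q/y₂ = 68.6/9.34 = 7.34 ft/s; Fr₂ = V₂/√(g·y₂) = 0.424.
From the momentum equation (using Fr₂), y₁/y₂ = ½[√(1 + 8Fr₂²) − 1] = ½[√2.435 − 1] = 0.280.
y₁ = 0.280 × 9.34 = 2.62 ft.
V₁ = q/y₁ = 68.6/2.62 = 26.2 ft/s.

V₁ = 26.2 ft/s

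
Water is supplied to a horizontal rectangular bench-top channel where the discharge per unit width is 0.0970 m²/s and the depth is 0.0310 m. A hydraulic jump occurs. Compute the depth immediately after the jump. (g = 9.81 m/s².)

V₁ = q/y₁ = 0.0970/0.0310 = 3.13 m/s. Fr₁ = V₁/√(g·y₁) = 3.13/√(9.81×0.0310) = 5.67.
By Bélanger, y₂/y₁ = ½[√(1 + 8Fr₁²) − 1] = ½[√258.6 − 1] = 7.54.
y₂ = 7.54 × 0.0310 = 0.234 m.

y₂ = 0.234 m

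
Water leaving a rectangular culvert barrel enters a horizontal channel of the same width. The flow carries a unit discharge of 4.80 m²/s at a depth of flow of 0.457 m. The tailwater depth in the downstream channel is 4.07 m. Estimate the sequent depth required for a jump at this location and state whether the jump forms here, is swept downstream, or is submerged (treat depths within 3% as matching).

y₂ = 2.99 m; the jump is submerged

V₁ = q/y₁ = 4.80/0.457 = 10.5 m/s. Fr₁ = V₁/√(g·y₁) = 10.5/√(9.81×0.457) = 4.96.
Conjugate-depth relation: y₂/y₁ = ½[√(1 + 8Fr₁²) − 1] = ½[√197.9 − 1] = 6.53.
y₂ = 6.53 × 0.457 = 2.99 m.
Tailwater y_tw = 4.07 m: y_tw > y₂, so the jump is submerged.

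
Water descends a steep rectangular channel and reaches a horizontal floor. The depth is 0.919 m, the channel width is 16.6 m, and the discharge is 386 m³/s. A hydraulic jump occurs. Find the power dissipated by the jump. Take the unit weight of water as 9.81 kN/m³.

q = Q/b = 386/16.6 = 23.3 m²/s; V₁ = q/y₁ = 25.3 m/s. Fr₁ = V₁/√(g·y₁) = 8.43.
From the momentum equation for a rectangular channel, y₂/y₁ = ½[√(1 + 8Fr₁²) − 1] = ½[√569.1 − 1] = 11.4.
y₂ = 11.4 × 0.919 = 10.5 m.
V₂ = q/y₂ = 23.3/10.5 = 2.21 m/s. E₁ = y₁ + V₁²/2g = 33.5 m; E₂ = y₂ + V₂²/2g = 10.8 m. ΔE = E₁ − E₂ = 22.8 m.
P = γ·Q·ΔE = 9.81 × 386 × 22.8 = 86327 kW.

P = 86327 kW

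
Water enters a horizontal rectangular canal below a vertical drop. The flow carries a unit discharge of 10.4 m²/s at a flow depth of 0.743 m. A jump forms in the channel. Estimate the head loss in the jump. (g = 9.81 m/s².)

V₁ = q/y₁ = 10.4/0.743 = 14.0 m/s. Fr₁ = V₁/√(g·y₁) = 14.0/√(9.81×0.743) = 5.18.
By Bélanger, y₂/y₁ = ½[√(1 + 8Fr₁²) − 1] = ½[√216.0 − 1] = 6.85.
y₂ = 6.85 × 0.743 = 5.09 m.
Head loss: ΔE = (y₂ − y₁)³/(4y₁y₂) = (5.09 − 0.743)³/(4×0.743×5.09) = 82.1/15.1 = 5.43 m.

ΔE = 5.43 m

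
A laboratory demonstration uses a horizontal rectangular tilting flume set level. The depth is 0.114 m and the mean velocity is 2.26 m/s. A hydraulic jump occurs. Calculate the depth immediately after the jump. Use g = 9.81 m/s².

Fr₁ = V₁/√(g·y₁) = 2.26/√(9.81×0.114) = 2.14.
Bélanger equation: y₂/y₁ = ½[√(1 + 8Fr₁²) − 1] = ½[√37.54 − 1] = 2.56.
y₂ = 2.56 × 0.114 = 0.292 m.

y₂ = 0.292 m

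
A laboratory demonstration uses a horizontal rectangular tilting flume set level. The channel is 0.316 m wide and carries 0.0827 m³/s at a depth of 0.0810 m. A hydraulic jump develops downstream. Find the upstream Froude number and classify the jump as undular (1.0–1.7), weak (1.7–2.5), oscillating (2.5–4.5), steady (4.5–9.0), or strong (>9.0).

q = Q/b = 0.0827/0.316 = 0.262 m²/s; V₁ = q/y₁ = 3.23 m/s. Fr₁ = V₁/√(g·y₁) = 3.62.
Fr₁ = 3.62 lies in the oscillating range.

Fr₁ = 3.62; oscillating jump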